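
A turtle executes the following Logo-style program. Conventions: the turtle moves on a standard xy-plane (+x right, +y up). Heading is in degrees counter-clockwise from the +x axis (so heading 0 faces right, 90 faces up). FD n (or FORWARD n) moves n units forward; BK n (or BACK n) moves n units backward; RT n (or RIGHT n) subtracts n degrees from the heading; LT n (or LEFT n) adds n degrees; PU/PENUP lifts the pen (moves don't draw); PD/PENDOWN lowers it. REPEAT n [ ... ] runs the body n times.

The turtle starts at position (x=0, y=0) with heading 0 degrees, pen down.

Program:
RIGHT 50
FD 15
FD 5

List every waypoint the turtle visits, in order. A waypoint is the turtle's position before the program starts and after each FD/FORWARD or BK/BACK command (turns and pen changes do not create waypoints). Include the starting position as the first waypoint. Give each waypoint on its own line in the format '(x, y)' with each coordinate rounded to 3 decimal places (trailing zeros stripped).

Answer: (0, 0)
(9.642, -11.491)
(12.856, -15.321)

Derivation:
Executing turtle program step by step:
Start: pos=(0,0), heading=0, pen down
RT 50: heading 0 -> 310
FD 15: (0,0) -> (9.642,-11.491) [heading=310, draw]
FD 5: (9.642,-11.491) -> (12.856,-15.321) [heading=310, draw]
Final: pos=(12.856,-15.321), heading=310, 2 segment(s) drawn
Waypoints (3 total):
(0, 0)
(9.642, -11.491)
(12.856, -15.321)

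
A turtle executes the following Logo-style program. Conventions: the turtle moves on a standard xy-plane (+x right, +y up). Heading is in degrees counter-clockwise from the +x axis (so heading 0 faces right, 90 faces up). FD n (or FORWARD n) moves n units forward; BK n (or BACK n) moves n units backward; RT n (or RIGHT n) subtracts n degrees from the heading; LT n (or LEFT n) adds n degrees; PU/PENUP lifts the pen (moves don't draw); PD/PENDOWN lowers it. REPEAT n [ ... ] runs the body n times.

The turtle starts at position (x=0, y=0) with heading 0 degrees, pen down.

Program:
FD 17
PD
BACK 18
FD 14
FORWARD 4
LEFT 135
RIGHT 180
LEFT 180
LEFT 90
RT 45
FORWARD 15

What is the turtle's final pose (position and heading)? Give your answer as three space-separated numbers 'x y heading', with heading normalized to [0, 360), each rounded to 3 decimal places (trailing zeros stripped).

Answer: 2 0 180

Derivation:
Executing turtle program step by step:
Start: pos=(0,0), heading=0, pen down
FD 17: (0,0) -> (17,0) [heading=0, draw]
PD: pen down
BK 18: (17,0) -> (-1,0) [heading=0, draw]
FD 14: (-1,0) -> (13,0) [heading=0, draw]
FD 4: (13,0) -> (17,0) [heading=0, draw]
LT 135: heading 0 -> 135
RT 180: heading 135 -> 315
LT 180: heading 315 -> 135
LT 90: heading 135 -> 225
RT 45: heading 225 -> 180
FD 15: (17,0) -> (2,0) [heading=180, draw]
Final: pos=(2,0), heading=180, 5 segment(s) drawn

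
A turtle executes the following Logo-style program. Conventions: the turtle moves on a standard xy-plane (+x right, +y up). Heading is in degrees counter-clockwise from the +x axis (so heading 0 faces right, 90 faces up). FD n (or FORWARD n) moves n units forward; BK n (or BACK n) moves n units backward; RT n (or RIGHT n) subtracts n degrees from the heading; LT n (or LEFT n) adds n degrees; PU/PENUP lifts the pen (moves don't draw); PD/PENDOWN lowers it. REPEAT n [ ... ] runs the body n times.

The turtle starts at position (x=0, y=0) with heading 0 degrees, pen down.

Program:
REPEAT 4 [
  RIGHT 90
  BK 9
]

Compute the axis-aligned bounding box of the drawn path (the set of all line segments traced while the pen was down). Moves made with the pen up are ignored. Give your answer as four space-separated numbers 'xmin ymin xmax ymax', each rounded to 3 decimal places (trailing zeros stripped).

Answer: 0 0 9 9

Derivation:
Executing turtle program step by step:
Start: pos=(0,0), heading=0, pen down
REPEAT 4 [
  -- iteration 1/4 --
  RT 90: heading 0 -> 270
  BK 9: (0,0) -> (0,9) [heading=270, draw]
  -- iteration 2/4 --
  RT 90: heading 270 -> 180
  BK 9: (0,9) -> (9,9) [heading=180, draw]
  -- iteration 3/4 --
  RT 90: heading 180 -> 90
  BK 9: (9,9) -> (9,0) [heading=90, draw]
  -- iteration 4/4 --
  RT 90: heading 90 -> 0
  BK 9: (9,0) -> (0,0) [heading=0, draw]
]
Final: pos=(0,0), heading=0, 4 segment(s) drawn

Segment endpoints: x in {0, 0, 0, 9, 9}, y in {0, 0, 0, 9, 9}
xmin=0, ymin=0, xmax=9, ymax=9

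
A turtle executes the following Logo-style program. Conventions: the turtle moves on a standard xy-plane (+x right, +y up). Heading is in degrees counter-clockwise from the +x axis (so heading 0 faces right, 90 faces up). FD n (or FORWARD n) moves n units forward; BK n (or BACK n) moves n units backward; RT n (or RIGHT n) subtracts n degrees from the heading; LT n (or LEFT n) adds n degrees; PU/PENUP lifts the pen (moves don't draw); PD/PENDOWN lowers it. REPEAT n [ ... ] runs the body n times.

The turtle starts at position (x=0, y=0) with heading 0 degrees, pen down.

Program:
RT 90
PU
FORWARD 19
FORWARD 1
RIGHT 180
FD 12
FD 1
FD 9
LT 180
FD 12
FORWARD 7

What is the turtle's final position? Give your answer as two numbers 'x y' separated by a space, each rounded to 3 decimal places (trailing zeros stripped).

Answer: 0 -17

Derivation:
Executing turtle program step by step:
Start: pos=(0,0), heading=0, pen down
RT 90: heading 0 -> 270
PU: pen up
FD 19: (0,0) -> (0,-19) [heading=270, move]
FD 1: (0,-19) -> (0,-20) [heading=270, move]
RT 180: heading 270 -> 90
FD 12: (0,-20) -> (0,-8) [heading=90, move]
FD 1: (0,-8) -> (0,-7) [heading=90, move]
FD 9: (0,-7) -> (0,2) [heading=90, move]
LT 180: heading 90 -> 270
FD 12: (0,2) -> (0,-10) [heading=270, move]
FD 7: (0,-10) -> (0,-17) [heading=270, move]
Final: pos=(0,-17), heading=270, 0 segment(s) drawn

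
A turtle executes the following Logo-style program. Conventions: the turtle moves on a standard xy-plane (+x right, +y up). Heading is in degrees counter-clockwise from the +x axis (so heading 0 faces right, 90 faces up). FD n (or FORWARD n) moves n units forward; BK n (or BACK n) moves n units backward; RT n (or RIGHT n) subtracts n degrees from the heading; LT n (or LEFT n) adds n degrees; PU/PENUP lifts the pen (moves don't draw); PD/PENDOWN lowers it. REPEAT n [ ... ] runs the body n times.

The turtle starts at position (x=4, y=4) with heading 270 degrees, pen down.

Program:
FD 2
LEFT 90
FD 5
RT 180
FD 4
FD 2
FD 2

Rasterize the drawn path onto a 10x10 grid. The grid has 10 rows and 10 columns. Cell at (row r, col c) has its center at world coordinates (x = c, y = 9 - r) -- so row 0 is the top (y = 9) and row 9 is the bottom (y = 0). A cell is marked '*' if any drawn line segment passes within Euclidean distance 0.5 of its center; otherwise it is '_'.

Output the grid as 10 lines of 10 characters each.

Answer: __________
__________
__________
__________
__________
____*_____
____*_____
_*********
__________
__________

Derivation:
Segment 0: (4,4) -> (4,2)
Segment 1: (4,2) -> (9,2)
Segment 2: (9,2) -> (5,2)
Segment 3: (5,2) -> (3,2)
Segment 4: (3,2) -> (1,2)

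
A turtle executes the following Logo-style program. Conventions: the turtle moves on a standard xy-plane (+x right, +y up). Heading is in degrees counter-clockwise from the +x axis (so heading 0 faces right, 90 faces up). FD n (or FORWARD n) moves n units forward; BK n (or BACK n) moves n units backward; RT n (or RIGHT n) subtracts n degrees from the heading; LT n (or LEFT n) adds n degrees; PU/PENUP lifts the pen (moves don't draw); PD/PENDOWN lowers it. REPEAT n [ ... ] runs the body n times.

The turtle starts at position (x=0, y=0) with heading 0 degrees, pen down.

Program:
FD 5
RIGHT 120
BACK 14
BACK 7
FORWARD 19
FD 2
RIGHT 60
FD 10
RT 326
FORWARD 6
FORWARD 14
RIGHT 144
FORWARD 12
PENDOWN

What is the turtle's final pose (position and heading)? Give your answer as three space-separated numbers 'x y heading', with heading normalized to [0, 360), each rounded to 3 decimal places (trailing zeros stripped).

Executing turtle program step by step:
Start: pos=(0,0), heading=0, pen down
FD 5: (0,0) -> (5,0) [heading=0, draw]
RT 120: heading 0 -> 240
BK 14: (5,0) -> (12,12.124) [heading=240, draw]
BK 7: (12,12.124) -> (15.5,18.187) [heading=240, draw]
FD 19: (15.5,18.187) -> (6,1.732) [heading=240, draw]
FD 2: (6,1.732) -> (5,0) [heading=240, draw]
RT 60: heading 240 -> 180
FD 10: (5,0) -> (-5,0) [heading=180, draw]
RT 326: heading 180 -> 214
FD 6: (-5,0) -> (-9.974,-3.355) [heading=214, draw]
FD 14: (-9.974,-3.355) -> (-21.581,-11.184) [heading=214, draw]
RT 144: heading 214 -> 70
FD 12: (-21.581,-11.184) -> (-17.477,0.092) [heading=70, draw]
PD: pen down
Final: pos=(-17.477,0.092), heading=70, 9 segment(s) drawn

Answer: -17.477 0.092 70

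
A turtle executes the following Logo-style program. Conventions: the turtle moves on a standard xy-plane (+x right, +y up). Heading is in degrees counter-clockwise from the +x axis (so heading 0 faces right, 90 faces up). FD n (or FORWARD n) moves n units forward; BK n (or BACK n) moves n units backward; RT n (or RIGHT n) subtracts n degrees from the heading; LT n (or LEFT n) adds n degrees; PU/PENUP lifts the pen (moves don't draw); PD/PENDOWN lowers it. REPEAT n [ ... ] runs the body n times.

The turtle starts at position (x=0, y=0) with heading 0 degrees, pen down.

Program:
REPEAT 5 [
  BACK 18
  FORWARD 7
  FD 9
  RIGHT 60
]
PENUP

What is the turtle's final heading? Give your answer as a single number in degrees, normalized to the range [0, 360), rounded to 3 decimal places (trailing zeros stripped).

Executing turtle program step by step:
Start: pos=(0,0), heading=0, pen down
REPEAT 5 [
  -- iteration 1/5 --
  BK 18: (0,0) -> (-18,0) [heading=0, draw]
  FD 7: (-18,0) -> (-11,0) [heading=0, draw]
  FD 9: (-11,0) -> (-2,0) [heading=0, draw]
  RT 60: heading 0 -> 300
  -- iteration 2/5 --
  BK 18: (-2,0) -> (-11,15.588) [heading=300, draw]
  FD 7: (-11,15.588) -> (-7.5,9.526) [heading=300, draw]
  FD 9: (-7.5,9.526) -> (-3,1.732) [heading=300, draw]
  RT 60: heading 300 -> 240
  -- iteration 3/5 --
  BK 18: (-3,1.732) -> (6,17.321) [heading=240, draw]
  FD 7: (6,17.321) -> (2.5,11.258) [heading=240, draw]
  FD 9: (2.5,11.258) -> (-2,3.464) [heading=240, draw]
  RT 60: heading 240 -> 180
  -- iteration 4/5 --
  BK 18: (-2,3.464) -> (16,3.464) [heading=180, draw]
  FD 7: (16,3.464) -> (9,3.464) [heading=180, draw]
  FD 9: (9,3.464) -> (0,3.464) [heading=180, draw]
  RT 60: heading 180 -> 120
  -- iteration 5/5 --
  BK 18: (0,3.464) -> (9,-12.124) [heading=120, draw]
  FD 7: (9,-12.124) -> (5.5,-6.062) [heading=120, draw]
  FD 9: (5.5,-6.062) -> (1,1.732) [heading=120, draw]
  RT 60: heading 120 -> 60
]
PU: pen up
Final: pos=(1,1.732), heading=60, 15 segment(s) drawn

Answer: 60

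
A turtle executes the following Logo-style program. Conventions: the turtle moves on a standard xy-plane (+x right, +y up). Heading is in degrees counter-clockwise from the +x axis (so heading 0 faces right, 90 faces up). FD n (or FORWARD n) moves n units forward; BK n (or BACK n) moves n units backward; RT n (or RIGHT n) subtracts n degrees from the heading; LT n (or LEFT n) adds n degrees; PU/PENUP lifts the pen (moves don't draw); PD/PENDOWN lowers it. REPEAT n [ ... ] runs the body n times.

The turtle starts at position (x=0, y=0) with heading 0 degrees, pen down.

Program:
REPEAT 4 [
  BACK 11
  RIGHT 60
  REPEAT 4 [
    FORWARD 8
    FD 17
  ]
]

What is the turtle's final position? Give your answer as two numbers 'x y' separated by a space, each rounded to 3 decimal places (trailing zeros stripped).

Executing turtle program step by step:
Start: pos=(0,0), heading=0, pen down
REPEAT 4 [
  -- iteration 1/4 --
  BK 11: (0,0) -> (-11,0) [heading=0, draw]
  RT 60: heading 0 -> 300
  REPEAT 4 [
    -- iteration 1/4 --
    FD 8: (-11,0) -> (-7,-6.928) [heading=300, draw]
    FD 17: (-7,-6.928) -> (1.5,-21.651) [heading=300, draw]
    -- iteration 2/4 --
    FD 8: (1.5,-21.651) -> (5.5,-28.579) [heading=300, draw]
    FD 17: (5.5,-28.579) -> (14,-43.301) [heading=300, draw]
    -- iteration 3/4 --
    FD 8: (14,-43.301) -> (18,-50.229) [heading=300, draw]
    FD 17: (18,-50.229) -> (26.5,-64.952) [heading=300, draw]
    -- iteration 4/4 --
    FD 8: (26.5,-64.952) -> (30.5,-71.88) [heading=300, draw]
    FD 17: (30.5,-71.88) -> (39,-86.603) [heading=300, draw]
  ]
  -- iteration 2/4 --
  BK 11: (39,-86.603) -> (33.5,-77.076) [heading=300, draw]
  RT 60: heading 300 -> 240
  REPEAT 4 [
    -- iteration 1/4 --
    FD 8: (33.5,-77.076) -> (29.5,-84.004) [heading=240, draw]
    FD 17: (29.5,-84.004) -> (21,-98.727) [heading=240, draw]
    -- iteration 2/4 --
    FD 8: (21,-98.727) -> (17,-105.655) [heading=240, draw]
    FD 17: (17,-105.655) -> (8.5,-120.378) [heading=240, draw]
    -- iteration 3/4 --
    FD 8: (8.5,-120.378) -> (4.5,-127.306) [heading=240, draw]
    FD 17: (4.5,-127.306) -> (-4,-142.028) [heading=240, draw]
    -- iteration 4/4 --
    FD 8: (-4,-142.028) -> (-8,-148.956) [heading=240, draw]
    FD 17: (-8,-148.956) -> (-16.5,-163.679) [heading=240, draw]
  ]
  -- iteration 3/4 --
  BK 11: (-16.5,-163.679) -> (-11,-154.153) [heading=240, draw]
  RT 60: heading 240 -> 180
  REPEAT 4 [
    -- iteration 1/4 --
    FD 8: (-11,-154.153) -> (-19,-154.153) [heading=180, draw]
    FD 17: (-19,-154.153) -> (-36,-154.153) [heading=180, draw]
    -- iteration 2/4 --
    FD 8: (-36,-154.153) -> (-44,-154.153) [heading=180, draw]
    FD 17: (-44,-154.153) -> (-61,-154.153) [heading=180, draw]
    -- iteration 3/4 --
    FD 8: (-61,-154.153) -> (-69,-154.153) [heading=180, draw]
    FD 17: (-69,-154.153) -> (-86,-154.153) [heading=180, draw]
    -- iteration 4/4 --
    FD 8: (-86,-154.153) -> (-94,-154.153) [heading=180, draw]
    FD 17: (-94,-154.153) -> (-111,-154.153) [heading=180, draw]
  ]
  -- iteration 4/4 --
  BK 11: (-111,-154.153) -> (-100,-154.153) [heading=180, draw]
  RT 60: heading 180 -> 120
  REPEAT 4 [
    -- iteration 1/4 --
    FD 8: (-100,-154.153) -> (-104,-147.224) [heading=120, draw]
    FD 17: (-104,-147.224) -> (-112.5,-132.502) [heading=120, draw]
    -- iteration 2/4 --
    FD 8: (-112.5,-132.502) -> (-116.5,-125.574) [heading=120, draw]
    FD 17: (-116.5,-125.574) -> (-125,-110.851) [heading=120, draw]
    -- iteration 3/4 --
    FD 8: (-125,-110.851) -> (-129,-103.923) [heading=120, draw]
    FD 17: (-129,-103.923) -> (-137.5,-89.201) [heading=120, draw]
    -- iteration 4/4 --
    FD 8: (-137.5,-89.201) -> (-141.5,-82.272) [heading=120, draw]
    FD 17: (-141.5,-82.272) -> (-150,-67.55) [heading=120, draw]
  ]
]
Final: pos=(-150,-67.55), heading=120, 36 segment(s) drawn

Answer: -150 -67.55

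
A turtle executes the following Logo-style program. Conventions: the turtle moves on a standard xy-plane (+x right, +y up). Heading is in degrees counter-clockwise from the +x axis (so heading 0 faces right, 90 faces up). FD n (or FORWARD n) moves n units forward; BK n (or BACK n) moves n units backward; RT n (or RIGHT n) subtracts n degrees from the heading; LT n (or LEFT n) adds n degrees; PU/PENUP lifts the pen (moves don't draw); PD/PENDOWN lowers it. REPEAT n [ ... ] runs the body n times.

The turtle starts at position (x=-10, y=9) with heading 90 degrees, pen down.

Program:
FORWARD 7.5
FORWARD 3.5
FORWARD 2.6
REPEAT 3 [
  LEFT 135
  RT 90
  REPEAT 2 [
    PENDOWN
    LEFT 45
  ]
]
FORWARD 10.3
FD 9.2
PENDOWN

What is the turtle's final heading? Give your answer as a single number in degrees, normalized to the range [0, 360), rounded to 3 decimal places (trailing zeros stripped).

Answer: 135

Derivation:
Executing turtle program step by step:
Start: pos=(-10,9), heading=90, pen down
FD 7.5: (-10,9) -> (-10,16.5) [heading=90, draw]
FD 3.5: (-10,16.5) -> (-10,20) [heading=90, draw]
FD 2.6: (-10,20) -> (-10,22.6) [heading=90, draw]
REPEAT 3 [
  -- iteration 1/3 --
  LT 135: heading 90 -> 225
  RT 90: heading 225 -> 135
  REPEAT 2 [
    -- iteration 1/2 --
    PD: pen down
    LT 45: heading 135 -> 180
    -- iteration 2/2 --
    PD: pen down
    LT 45: heading 180 -> 225
  ]
  -- iteration 2/3 --
  LT 135: heading 225 -> 0
  RT 90: heading 0 -> 270
  REPEAT 2 [
    -- iteration 1/2 --
    PD: pen down
    LT 45: heading 270 -> 315
    -- iteration 2/2 --
    PD: pen down
    LT 45: heading 315 -> 0
  ]
  -- iteration 3/3 --
  LT 135: heading 0 -> 135
  RT 90: heading 135 -> 45
  REPEAT 2 [
    -- iteration 1/2 --
    PD: pen down
    LT 45: heading 45 -> 90
    -- iteration 2/2 --
    PD: pen down
    LT 45: heading 90 -> 135
  ]
]
FD 10.3: (-10,22.6) -> (-17.283,29.883) [heading=135, draw]
FD 9.2: (-17.283,29.883) -> (-23.789,36.389) [heading=135, draw]
PD: pen down
Final: pos=(-23.789,36.389), heading=135, 5 segment(s) drawn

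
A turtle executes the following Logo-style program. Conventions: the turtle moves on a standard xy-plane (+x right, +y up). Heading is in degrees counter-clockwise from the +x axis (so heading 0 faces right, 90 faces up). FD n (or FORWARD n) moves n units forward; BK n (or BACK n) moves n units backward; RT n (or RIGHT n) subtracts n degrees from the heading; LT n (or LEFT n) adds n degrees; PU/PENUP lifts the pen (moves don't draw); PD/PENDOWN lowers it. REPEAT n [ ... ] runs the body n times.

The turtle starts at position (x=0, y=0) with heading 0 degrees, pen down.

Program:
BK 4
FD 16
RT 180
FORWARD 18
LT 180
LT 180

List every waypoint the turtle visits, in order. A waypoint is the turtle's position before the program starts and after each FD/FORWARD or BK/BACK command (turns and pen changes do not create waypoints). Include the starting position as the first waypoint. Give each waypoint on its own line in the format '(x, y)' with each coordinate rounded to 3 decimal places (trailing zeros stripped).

Executing turtle program step by step:
Start: pos=(0,0), heading=0, pen down
BK 4: (0,0) -> (-4,0) [heading=0, draw]
FD 16: (-4,0) -> (12,0) [heading=0, draw]
RT 180: heading 0 -> 180
FD 18: (12,0) -> (-6,0) [heading=180, draw]
LT 180: heading 180 -> 0
LT 180: heading 0 -> 180
Final: pos=(-6,0), heading=180, 3 segment(s) drawn
Waypoints (4 total):
(0, 0)
(-4, 0)
(12, 0)
(-6, 0)

Answer: (0, 0)
(-4, 0)
(12, 0)
(-6, 0)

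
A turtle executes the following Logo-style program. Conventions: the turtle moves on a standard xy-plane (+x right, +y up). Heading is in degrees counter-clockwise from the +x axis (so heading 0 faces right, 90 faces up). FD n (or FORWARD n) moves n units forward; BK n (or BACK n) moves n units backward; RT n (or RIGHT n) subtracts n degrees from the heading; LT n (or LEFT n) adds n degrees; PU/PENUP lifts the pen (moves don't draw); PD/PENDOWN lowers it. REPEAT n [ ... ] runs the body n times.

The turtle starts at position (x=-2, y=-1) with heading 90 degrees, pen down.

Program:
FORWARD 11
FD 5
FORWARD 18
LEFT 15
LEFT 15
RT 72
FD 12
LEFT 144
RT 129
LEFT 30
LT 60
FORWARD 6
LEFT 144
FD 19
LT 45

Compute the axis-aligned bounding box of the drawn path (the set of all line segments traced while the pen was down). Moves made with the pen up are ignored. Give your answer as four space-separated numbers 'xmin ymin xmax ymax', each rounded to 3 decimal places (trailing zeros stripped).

Executing turtle program step by step:
Start: pos=(-2,-1), heading=90, pen down
FD 11: (-2,-1) -> (-2,10) [heading=90, draw]
FD 5: (-2,10) -> (-2,15) [heading=90, draw]
FD 18: (-2,15) -> (-2,33) [heading=90, draw]
LT 15: heading 90 -> 105
LT 15: heading 105 -> 120
RT 72: heading 120 -> 48
FD 12: (-2,33) -> (6.03,41.918) [heading=48, draw]
LT 144: heading 48 -> 192
RT 129: heading 192 -> 63
LT 30: heading 63 -> 93
LT 60: heading 93 -> 153
FD 6: (6.03,41.918) -> (0.684,44.642) [heading=153, draw]
LT 144: heading 153 -> 297
FD 19: (0.684,44.642) -> (9.309,27.713) [heading=297, draw]
LT 45: heading 297 -> 342
Final: pos=(9.309,27.713), heading=342, 6 segment(s) drawn

Segment endpoints: x in {-2, -2, -2, -2, 0.684, 6.03, 9.309}, y in {-1, 10, 15, 27.713, 33, 41.918, 44.642}
xmin=-2, ymin=-1, xmax=9.309, ymax=44.642

Answer: -2 -1 9.309 44.642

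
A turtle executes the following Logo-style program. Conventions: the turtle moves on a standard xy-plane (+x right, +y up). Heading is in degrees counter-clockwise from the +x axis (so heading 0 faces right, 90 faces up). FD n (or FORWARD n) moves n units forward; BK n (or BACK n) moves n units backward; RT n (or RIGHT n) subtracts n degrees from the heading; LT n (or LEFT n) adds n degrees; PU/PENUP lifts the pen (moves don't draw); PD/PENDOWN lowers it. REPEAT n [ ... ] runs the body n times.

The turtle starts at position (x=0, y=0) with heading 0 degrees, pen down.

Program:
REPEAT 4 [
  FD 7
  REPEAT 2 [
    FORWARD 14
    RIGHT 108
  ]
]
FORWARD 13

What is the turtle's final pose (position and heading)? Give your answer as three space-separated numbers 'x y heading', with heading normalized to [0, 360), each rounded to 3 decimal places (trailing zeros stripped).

Answer: 10.798 -8.613 216

Derivation:
Executing turtle program step by step:
Start: pos=(0,0), heading=0, pen down
REPEAT 4 [
  -- iteration 1/4 --
  FD 7: (0,0) -> (7,0) [heading=0, draw]
  REPEAT 2 [
    -- iteration 1/2 --
    FD 14: (7,0) -> (21,0) [heading=0, draw]
    RT 108: heading 0 -> 252
    -- iteration 2/2 --
    FD 14: (21,0) -> (16.674,-13.315) [heading=252, draw]
    RT 108: heading 252 -> 144
  ]
  -- iteration 2/4 --
  FD 7: (16.674,-13.315) -> (11.011,-9.2) [heading=144, draw]
  REPEAT 2 [
    -- iteration 1/2 --
    FD 14: (11.011,-9.2) -> (-0.316,-0.971) [heading=144, draw]
    RT 108: heading 144 -> 36
    -- iteration 2/2 --
    FD 14: (-0.316,-0.971) -> (11.011,7.258) [heading=36, draw]
    RT 108: heading 36 -> 288
  ]
  -- iteration 3/4 --
  FD 7: (11.011,7.258) -> (13.174,0.6) [heading=288, draw]
  REPEAT 2 [
    -- iteration 1/2 --
    FD 14: (13.174,0.6) -> (17.5,-12.714) [heading=288, draw]
    RT 108: heading 288 -> 180
    -- iteration 2/2 --
    FD 14: (17.5,-12.714) -> (3.5,-12.714) [heading=180, draw]
    RT 108: heading 180 -> 72
  ]
  -- iteration 4/4 --
  FD 7: (3.5,-12.714) -> (5.663,-6.057) [heading=72, draw]
  REPEAT 2 [
    -- iteration 1/2 --
    FD 14: (5.663,-6.057) -> (9.989,7.258) [heading=72, draw]
    RT 108: heading 72 -> 324
    -- iteration 2/2 --
    FD 14: (9.989,7.258) -> (21.316,-0.971) [heading=324, draw]
    RT 108: heading 324 -> 216
  ]
]
FD 13: (21.316,-0.971) -> (10.798,-8.613) [heading=216, draw]
Final: pos=(10.798,-8.613), heading=216, 13 segment(s) drawn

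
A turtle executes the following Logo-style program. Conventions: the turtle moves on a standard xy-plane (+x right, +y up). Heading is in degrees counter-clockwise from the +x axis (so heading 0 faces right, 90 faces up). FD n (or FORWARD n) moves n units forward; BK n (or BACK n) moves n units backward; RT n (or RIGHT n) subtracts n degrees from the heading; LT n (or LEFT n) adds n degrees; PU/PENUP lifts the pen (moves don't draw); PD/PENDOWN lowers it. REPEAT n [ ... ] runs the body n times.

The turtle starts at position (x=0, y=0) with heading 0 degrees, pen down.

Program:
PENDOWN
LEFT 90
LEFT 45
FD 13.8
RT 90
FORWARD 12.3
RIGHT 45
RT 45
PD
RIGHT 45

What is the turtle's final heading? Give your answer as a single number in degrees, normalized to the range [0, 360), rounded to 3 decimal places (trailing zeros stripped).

Executing turtle program step by step:
Start: pos=(0,0), heading=0, pen down
PD: pen down
LT 90: heading 0 -> 90
LT 45: heading 90 -> 135
FD 13.8: (0,0) -> (-9.758,9.758) [heading=135, draw]
RT 90: heading 135 -> 45
FD 12.3: (-9.758,9.758) -> (-1.061,18.455) [heading=45, draw]
RT 45: heading 45 -> 0
RT 45: heading 0 -> 315
PD: pen down
RT 45: heading 315 -> 270
Final: pos=(-1.061,18.455), heading=270, 2 segment(s) drawn

Answer: 270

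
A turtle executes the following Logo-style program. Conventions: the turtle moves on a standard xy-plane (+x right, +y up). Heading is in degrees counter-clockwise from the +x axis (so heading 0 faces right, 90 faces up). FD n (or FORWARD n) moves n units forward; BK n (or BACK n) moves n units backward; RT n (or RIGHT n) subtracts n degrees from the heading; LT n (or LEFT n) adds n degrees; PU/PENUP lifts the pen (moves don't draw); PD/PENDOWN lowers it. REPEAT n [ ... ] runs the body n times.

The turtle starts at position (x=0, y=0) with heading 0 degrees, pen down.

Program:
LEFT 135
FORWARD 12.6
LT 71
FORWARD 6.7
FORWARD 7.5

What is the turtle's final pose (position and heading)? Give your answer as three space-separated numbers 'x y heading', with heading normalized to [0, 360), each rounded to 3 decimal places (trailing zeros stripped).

Executing turtle program step by step:
Start: pos=(0,0), heading=0, pen down
LT 135: heading 0 -> 135
FD 12.6: (0,0) -> (-8.91,8.91) [heading=135, draw]
LT 71: heading 135 -> 206
FD 6.7: (-8.91,8.91) -> (-14.931,5.972) [heading=206, draw]
FD 7.5: (-14.931,5.972) -> (-21.672,2.685) [heading=206, draw]
Final: pos=(-21.672,2.685), heading=206, 3 segment(s) drawn

Answer: -21.672 2.685 206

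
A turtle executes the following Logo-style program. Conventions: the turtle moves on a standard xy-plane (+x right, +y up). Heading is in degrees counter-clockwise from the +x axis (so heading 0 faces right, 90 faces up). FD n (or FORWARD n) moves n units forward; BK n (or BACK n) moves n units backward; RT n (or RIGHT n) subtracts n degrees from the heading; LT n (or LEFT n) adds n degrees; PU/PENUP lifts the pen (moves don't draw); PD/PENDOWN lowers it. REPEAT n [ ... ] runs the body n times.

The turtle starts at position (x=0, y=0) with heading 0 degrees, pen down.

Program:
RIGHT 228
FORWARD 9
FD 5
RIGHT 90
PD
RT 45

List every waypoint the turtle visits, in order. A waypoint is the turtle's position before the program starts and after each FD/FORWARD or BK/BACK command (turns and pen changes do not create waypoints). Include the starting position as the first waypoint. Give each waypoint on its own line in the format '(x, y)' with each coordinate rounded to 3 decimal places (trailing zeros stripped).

Executing turtle program step by step:
Start: pos=(0,0), heading=0, pen down
RT 228: heading 0 -> 132
FD 9: (0,0) -> (-6.022,6.688) [heading=132, draw]
FD 5: (-6.022,6.688) -> (-9.368,10.404) [heading=132, draw]
RT 90: heading 132 -> 42
PD: pen down
RT 45: heading 42 -> 357
Final: pos=(-9.368,10.404), heading=357, 2 segment(s) drawn
Waypoints (3 total):
(0, 0)
(-6.022, 6.688)
(-9.368, 10.404)

Answer: (0, 0)
(-6.022, 6.688)
(-9.368, 10.404)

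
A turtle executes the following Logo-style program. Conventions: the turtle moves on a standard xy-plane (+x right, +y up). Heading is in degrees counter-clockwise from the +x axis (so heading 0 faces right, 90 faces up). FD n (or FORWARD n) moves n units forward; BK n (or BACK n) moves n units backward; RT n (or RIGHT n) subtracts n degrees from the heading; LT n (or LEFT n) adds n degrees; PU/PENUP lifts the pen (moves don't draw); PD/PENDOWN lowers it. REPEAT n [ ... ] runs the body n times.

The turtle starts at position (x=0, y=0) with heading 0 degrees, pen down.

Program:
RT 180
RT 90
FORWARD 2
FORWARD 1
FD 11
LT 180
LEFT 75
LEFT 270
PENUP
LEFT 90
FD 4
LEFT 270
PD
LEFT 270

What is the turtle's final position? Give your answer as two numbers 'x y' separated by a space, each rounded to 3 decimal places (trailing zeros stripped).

Executing turtle program step by step:
Start: pos=(0,0), heading=0, pen down
RT 180: heading 0 -> 180
RT 90: heading 180 -> 90
FD 2: (0,0) -> (0,2) [heading=90, draw]
FD 1: (0,2) -> (0,3) [heading=90, draw]
FD 11: (0,3) -> (0,14) [heading=90, draw]
LT 180: heading 90 -> 270
LT 75: heading 270 -> 345
LT 270: heading 345 -> 255
PU: pen up
LT 90: heading 255 -> 345
FD 4: (0,14) -> (3.864,12.965) [heading=345, move]
LT 270: heading 345 -> 255
PD: pen down
LT 270: heading 255 -> 165
Final: pos=(3.864,12.965), heading=165, 3 segment(s) drawn

Answer: 3.864 12.965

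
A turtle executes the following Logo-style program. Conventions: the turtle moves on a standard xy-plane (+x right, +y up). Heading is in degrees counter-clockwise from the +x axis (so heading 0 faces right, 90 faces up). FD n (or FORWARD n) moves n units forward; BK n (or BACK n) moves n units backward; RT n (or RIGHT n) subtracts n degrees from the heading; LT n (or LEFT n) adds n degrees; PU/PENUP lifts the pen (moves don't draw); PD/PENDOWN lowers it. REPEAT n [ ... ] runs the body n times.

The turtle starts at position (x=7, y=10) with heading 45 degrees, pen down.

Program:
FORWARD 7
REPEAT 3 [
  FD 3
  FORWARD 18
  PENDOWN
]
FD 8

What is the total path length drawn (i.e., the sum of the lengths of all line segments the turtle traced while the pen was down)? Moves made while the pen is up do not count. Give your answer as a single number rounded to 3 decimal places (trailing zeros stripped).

Executing turtle program step by step:
Start: pos=(7,10), heading=45, pen down
FD 7: (7,10) -> (11.95,14.95) [heading=45, draw]
REPEAT 3 [
  -- iteration 1/3 --
  FD 3: (11.95,14.95) -> (14.071,17.071) [heading=45, draw]
  FD 18: (14.071,17.071) -> (26.799,29.799) [heading=45, draw]
  PD: pen down
  -- iteration 2/3 --
  FD 3: (26.799,29.799) -> (28.92,31.92) [heading=45, draw]
  FD 18: (28.92,31.92) -> (41.648,44.648) [heading=45, draw]
  PD: pen down
  -- iteration 3/3 --
  FD 3: (41.648,44.648) -> (43.77,46.77) [heading=45, draw]
  FD 18: (43.77,46.77) -> (56.497,59.497) [heading=45, draw]
  PD: pen down
]
FD 8: (56.497,59.497) -> (62.154,65.154) [heading=45, draw]
Final: pos=(62.154,65.154), heading=45, 8 segment(s) drawn

Segment lengths:
  seg 1: (7,10) -> (11.95,14.95), length = 7
  seg 2: (11.95,14.95) -> (14.071,17.071), length = 3
  seg 3: (14.071,17.071) -> (26.799,29.799), length = 18
  seg 4: (26.799,29.799) -> (28.92,31.92), length = 3
  seg 5: (28.92,31.92) -> (41.648,44.648), length = 18
  seg 6: (41.648,44.648) -> (43.77,46.77), length = 3
  seg 7: (43.77,46.77) -> (56.497,59.497), length = 18
  seg 8: (56.497,59.497) -> (62.154,65.154), length = 8
Total = 78

Answer: 78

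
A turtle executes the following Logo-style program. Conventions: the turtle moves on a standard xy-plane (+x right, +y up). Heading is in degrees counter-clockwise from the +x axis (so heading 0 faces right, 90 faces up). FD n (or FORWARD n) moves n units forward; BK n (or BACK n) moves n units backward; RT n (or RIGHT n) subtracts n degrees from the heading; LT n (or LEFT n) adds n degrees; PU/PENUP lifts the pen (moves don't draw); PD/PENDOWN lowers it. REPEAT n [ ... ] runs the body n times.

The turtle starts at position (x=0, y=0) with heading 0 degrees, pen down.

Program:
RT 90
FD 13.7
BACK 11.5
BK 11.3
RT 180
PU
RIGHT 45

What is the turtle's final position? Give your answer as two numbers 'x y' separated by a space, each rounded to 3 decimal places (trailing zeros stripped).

Executing turtle program step by step:
Start: pos=(0,0), heading=0, pen down
RT 90: heading 0 -> 270
FD 13.7: (0,0) -> (0,-13.7) [heading=270, draw]
BK 11.5: (0,-13.7) -> (0,-2.2) [heading=270, draw]
BK 11.3: (0,-2.2) -> (0,9.1) [heading=270, draw]
RT 180: heading 270 -> 90
PU: pen up
RT 45: heading 90 -> 45
Final: pos=(0,9.1), heading=45, 3 segment(s) drawn

Answer: 0 9.1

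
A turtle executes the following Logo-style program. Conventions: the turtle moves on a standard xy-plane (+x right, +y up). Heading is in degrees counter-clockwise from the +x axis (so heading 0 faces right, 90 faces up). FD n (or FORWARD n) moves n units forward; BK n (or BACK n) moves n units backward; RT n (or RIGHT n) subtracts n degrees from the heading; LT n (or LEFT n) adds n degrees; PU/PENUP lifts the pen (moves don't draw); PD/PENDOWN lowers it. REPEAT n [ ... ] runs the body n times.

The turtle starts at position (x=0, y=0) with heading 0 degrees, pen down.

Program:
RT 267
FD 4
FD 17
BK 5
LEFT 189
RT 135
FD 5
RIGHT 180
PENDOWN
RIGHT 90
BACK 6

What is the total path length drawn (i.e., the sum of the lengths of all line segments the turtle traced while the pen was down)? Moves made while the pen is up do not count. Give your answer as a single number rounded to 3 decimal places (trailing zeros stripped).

Executing turtle program step by step:
Start: pos=(0,0), heading=0, pen down
RT 267: heading 0 -> 93
FD 4: (0,0) -> (-0.209,3.995) [heading=93, draw]
FD 17: (-0.209,3.995) -> (-1.099,20.971) [heading=93, draw]
BK 5: (-1.099,20.971) -> (-0.837,15.978) [heading=93, draw]
LT 189: heading 93 -> 282
RT 135: heading 282 -> 147
FD 5: (-0.837,15.978) -> (-5.031,18.701) [heading=147, draw]
RT 180: heading 147 -> 327
PD: pen down
RT 90: heading 327 -> 237
BK 6: (-5.031,18.701) -> (-1.763,23.733) [heading=237, draw]
Final: pos=(-1.763,23.733), heading=237, 5 segment(s) drawn

Segment lengths:
  seg 1: (0,0) -> (-0.209,3.995), length = 4
  seg 2: (-0.209,3.995) -> (-1.099,20.971), length = 17
  seg 3: (-1.099,20.971) -> (-0.837,15.978), length = 5
  seg 4: (-0.837,15.978) -> (-5.031,18.701), length = 5
  seg 5: (-5.031,18.701) -> (-1.763,23.733), length = 6
Total = 37

Answer: 37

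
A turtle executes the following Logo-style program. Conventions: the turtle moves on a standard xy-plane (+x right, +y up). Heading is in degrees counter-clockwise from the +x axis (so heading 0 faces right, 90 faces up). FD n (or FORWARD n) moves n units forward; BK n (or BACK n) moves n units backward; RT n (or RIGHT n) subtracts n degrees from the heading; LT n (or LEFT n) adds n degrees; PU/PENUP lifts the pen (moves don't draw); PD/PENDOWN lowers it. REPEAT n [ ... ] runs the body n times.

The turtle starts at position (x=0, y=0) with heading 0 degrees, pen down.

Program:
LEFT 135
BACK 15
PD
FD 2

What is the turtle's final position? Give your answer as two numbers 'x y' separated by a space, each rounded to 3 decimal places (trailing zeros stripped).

Executing turtle program step by step:
Start: pos=(0,0), heading=0, pen down
LT 135: heading 0 -> 135
BK 15: (0,0) -> (10.607,-10.607) [heading=135, draw]
PD: pen down
FD 2: (10.607,-10.607) -> (9.192,-9.192) [heading=135, draw]
Final: pos=(9.192,-9.192), heading=135, 2 segment(s) drawn

Answer: 9.192 -9.192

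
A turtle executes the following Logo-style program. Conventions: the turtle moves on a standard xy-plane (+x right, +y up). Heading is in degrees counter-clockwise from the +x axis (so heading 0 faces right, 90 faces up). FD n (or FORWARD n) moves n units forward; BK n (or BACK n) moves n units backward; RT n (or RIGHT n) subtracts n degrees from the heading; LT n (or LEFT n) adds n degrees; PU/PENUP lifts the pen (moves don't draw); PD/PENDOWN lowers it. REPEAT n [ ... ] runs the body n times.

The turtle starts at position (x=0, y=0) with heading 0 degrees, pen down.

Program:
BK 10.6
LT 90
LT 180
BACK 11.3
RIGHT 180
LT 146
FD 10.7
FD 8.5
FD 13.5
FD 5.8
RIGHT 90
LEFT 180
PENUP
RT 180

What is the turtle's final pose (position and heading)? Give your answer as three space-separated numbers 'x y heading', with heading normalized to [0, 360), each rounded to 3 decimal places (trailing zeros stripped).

Answer: -32.129 -20.618 146

Derivation:
Executing turtle program step by step:
Start: pos=(0,0), heading=0, pen down
BK 10.6: (0,0) -> (-10.6,0) [heading=0, draw]
LT 90: heading 0 -> 90
LT 180: heading 90 -> 270
BK 11.3: (-10.6,0) -> (-10.6,11.3) [heading=270, draw]
RT 180: heading 270 -> 90
LT 146: heading 90 -> 236
FD 10.7: (-10.6,11.3) -> (-16.583,2.429) [heading=236, draw]
FD 8.5: (-16.583,2.429) -> (-21.337,-4.618) [heading=236, draw]
FD 13.5: (-21.337,-4.618) -> (-28.886,-15.81) [heading=236, draw]
FD 5.8: (-28.886,-15.81) -> (-32.129,-20.618) [heading=236, draw]
RT 90: heading 236 -> 146
LT 180: heading 146 -> 326
PU: pen up
RT 180: heading 326 -> 146
Final: pos=(-32.129,-20.618), heading=146, 6 segment(s) drawn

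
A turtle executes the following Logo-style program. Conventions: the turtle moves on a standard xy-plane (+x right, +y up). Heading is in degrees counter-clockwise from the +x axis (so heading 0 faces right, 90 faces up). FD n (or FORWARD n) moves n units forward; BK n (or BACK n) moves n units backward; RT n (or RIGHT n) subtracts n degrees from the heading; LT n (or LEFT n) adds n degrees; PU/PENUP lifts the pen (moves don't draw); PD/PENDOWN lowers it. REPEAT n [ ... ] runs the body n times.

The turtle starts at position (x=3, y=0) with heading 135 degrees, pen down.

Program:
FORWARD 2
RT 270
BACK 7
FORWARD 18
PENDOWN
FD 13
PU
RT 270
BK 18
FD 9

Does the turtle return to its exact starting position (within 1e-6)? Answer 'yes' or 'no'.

Answer: no

Derivation:
Executing turtle program step by step:
Start: pos=(3,0), heading=135, pen down
FD 2: (3,0) -> (1.586,1.414) [heading=135, draw]
RT 270: heading 135 -> 225
BK 7: (1.586,1.414) -> (6.536,6.364) [heading=225, draw]
FD 18: (6.536,6.364) -> (-6.192,-6.364) [heading=225, draw]
PD: pen down
FD 13: (-6.192,-6.364) -> (-15.385,-15.556) [heading=225, draw]
PU: pen up
RT 270: heading 225 -> 315
BK 18: (-15.385,-15.556) -> (-28.113,-2.828) [heading=315, move]
FD 9: (-28.113,-2.828) -> (-21.749,-9.192) [heading=315, move]
Final: pos=(-21.749,-9.192), heading=315, 4 segment(s) drawn

Start position: (3, 0)
Final position: (-21.749, -9.192)
Distance = 26.401; >= 1e-6 -> NOT closed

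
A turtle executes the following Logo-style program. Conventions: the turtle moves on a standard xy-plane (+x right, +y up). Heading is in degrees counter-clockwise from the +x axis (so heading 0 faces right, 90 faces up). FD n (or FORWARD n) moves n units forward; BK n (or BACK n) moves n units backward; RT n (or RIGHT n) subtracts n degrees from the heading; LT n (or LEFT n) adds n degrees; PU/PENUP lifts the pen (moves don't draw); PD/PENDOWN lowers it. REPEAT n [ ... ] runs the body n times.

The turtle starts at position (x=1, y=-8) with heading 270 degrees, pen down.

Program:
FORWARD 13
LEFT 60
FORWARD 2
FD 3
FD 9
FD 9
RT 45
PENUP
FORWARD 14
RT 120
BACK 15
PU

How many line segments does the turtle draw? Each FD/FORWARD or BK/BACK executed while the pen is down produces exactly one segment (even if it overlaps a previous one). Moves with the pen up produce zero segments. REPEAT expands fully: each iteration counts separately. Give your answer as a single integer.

Answer: 5

Derivation:
Executing turtle program step by step:
Start: pos=(1,-8), heading=270, pen down
FD 13: (1,-8) -> (1,-21) [heading=270, draw]
LT 60: heading 270 -> 330
FD 2: (1,-21) -> (2.732,-22) [heading=330, draw]
FD 3: (2.732,-22) -> (5.33,-23.5) [heading=330, draw]
FD 9: (5.33,-23.5) -> (13.124,-28) [heading=330, draw]
FD 9: (13.124,-28) -> (20.919,-32.5) [heading=330, draw]
RT 45: heading 330 -> 285
PU: pen up
FD 14: (20.919,-32.5) -> (24.542,-46.023) [heading=285, move]
RT 120: heading 285 -> 165
BK 15: (24.542,-46.023) -> (39.031,-49.905) [heading=165, move]
PU: pen up
Final: pos=(39.031,-49.905), heading=165, 5 segment(s) drawn
Segments drawn: 5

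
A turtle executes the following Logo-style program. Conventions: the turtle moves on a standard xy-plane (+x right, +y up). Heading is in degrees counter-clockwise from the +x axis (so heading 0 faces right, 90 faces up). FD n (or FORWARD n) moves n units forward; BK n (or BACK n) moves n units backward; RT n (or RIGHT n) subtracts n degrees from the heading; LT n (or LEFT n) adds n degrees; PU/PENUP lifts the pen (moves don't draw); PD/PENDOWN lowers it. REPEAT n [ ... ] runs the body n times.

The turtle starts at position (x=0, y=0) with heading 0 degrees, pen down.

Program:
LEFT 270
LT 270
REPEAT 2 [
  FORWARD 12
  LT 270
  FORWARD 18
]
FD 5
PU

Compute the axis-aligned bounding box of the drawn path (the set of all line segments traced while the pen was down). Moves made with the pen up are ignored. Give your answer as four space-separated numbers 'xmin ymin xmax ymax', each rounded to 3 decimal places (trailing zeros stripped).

Executing turtle program step by step:
Start: pos=(0,0), heading=0, pen down
LT 270: heading 0 -> 270
LT 270: heading 270 -> 180
REPEAT 2 [
  -- iteration 1/2 --
  FD 12: (0,0) -> (-12,0) [heading=180, draw]
  LT 270: heading 180 -> 90
  FD 18: (-12,0) -> (-12,18) [heading=90, draw]
  -- iteration 2/2 --
  FD 12: (-12,18) -> (-12,30) [heading=90, draw]
  LT 270: heading 90 -> 0
  FD 18: (-12,30) -> (6,30) [heading=0, draw]
]
FD 5: (6,30) -> (11,30) [heading=0, draw]
PU: pen up
Final: pos=(11,30), heading=0, 5 segment(s) drawn

Segment endpoints: x in {-12, -12, -12, 0, 6, 11}, y in {0, 0, 18, 30, 30, 30}
xmin=-12, ymin=0, xmax=11, ymax=30

Answer: -12 0 11 30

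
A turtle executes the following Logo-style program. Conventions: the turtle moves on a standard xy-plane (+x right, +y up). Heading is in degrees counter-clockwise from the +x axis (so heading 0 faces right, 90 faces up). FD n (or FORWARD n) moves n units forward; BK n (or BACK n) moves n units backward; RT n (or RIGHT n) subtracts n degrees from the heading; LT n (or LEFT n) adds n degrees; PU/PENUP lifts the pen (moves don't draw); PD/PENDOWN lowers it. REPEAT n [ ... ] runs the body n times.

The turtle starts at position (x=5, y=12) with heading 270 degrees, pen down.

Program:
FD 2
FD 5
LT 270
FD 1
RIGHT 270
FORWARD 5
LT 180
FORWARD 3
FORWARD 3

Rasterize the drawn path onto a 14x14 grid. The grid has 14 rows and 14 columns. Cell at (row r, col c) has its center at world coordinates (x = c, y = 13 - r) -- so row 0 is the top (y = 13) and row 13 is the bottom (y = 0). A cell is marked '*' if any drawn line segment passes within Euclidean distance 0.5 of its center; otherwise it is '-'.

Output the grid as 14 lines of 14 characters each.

Answer: --------------
-----*--------
-----*--------
-----*--------
-----*--------
-----*--------
-----*--------
----**--------
----**--------
----*---------
----*---------
----*---------
----*---------
----*---------

Derivation:
Segment 0: (5,12) -> (5,10)
Segment 1: (5,10) -> (5,5)
Segment 2: (5,5) -> (4,5)
Segment 3: (4,5) -> (4,0)
Segment 4: (4,0) -> (4,3)
Segment 5: (4,3) -> (4,6)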